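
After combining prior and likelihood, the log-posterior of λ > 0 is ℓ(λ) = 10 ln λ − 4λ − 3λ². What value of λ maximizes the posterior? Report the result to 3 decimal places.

ℓ'(λ) = 10/λ − 4 − 6λ. Setting this to zero and multiplying by λ: 6λ² + 4λ − 10 = 0.
λ = (−4 + √(4² + 4·6·10)) / (2·6) = (−4 + √256) / 12 = (−4 + 16)/12 = 1.
ℓ''(λ) = −10/λ² − 6 < 0, confirming a maximum.

λ̂_MAP = 1.000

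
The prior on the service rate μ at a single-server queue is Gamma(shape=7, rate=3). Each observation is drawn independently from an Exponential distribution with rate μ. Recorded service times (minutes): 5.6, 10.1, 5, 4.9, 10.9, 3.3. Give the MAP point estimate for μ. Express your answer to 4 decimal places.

The Exponential(rate=μ) likelihood is ∝ μ^n e^(−μΣtᵢ). Here n = 6 and Σtᵢ = 5.6 + 10.1 + 5 + 4.9 + 10.9 + 3.3 = 39.8.
Posterior ∝ μ^6e^(−3μ) · μ^6e^(−39.8μ) = μ^12e^(−42.8μ), i.e. Gamma(13, 42.8).
Mode = (a−1)/b = 12/42.8 ≈ 0.2804.

μ̂_MAP = 0.2804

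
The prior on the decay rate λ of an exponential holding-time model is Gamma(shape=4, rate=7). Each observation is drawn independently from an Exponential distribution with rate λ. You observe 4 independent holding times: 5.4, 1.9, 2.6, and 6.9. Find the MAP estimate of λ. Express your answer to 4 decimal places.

λ̂_MAP = 0.2941

The Exponential(rate=λ) likelihood is ∝ λ^n e^(−λΣtᵢ). Here n = 4 and Σtᵢ = 5.4 + 1.9 + 2.6 + 6.9 = 16.8.
Posterior ∝ λ^3e^(−7λ) · λ^4e^(−16.8λ) = λ^7e^(−23.8λ), i.e. Gamma(8, 23.8).
Mode = (a−1)/b = 7/23.8 ≈ 0.2941.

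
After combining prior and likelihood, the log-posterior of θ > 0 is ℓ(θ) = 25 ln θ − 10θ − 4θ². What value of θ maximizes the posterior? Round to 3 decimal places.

ℓ'(θ) = 25/θ − 10 − 8θ. Setting this to zero and multiplying by θ: 8θ² + 10θ − 25 = 0.
θ = (−10 + √(10² + 4·8·25)) / (2·8) = (−10 + √900) / 16 = (−10 + 30)/16 = 5/4.
ℓ''(θ) = −25/θ² − 8 < 0, confirming a maximum.

θ̂_MAP = 1.250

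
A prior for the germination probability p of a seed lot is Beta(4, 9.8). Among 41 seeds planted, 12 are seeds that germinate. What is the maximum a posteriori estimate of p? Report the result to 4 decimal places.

p̂_MAP = 0.2841

Prior: Beta(4, 9.8).
Data: 12 successes in 41 trials. The binomial likelihood contributes p^12(1−p)^29, so the posterior is Beta(4+12, 9.8+29) = Beta(16, 38.8).
For Beta(a, b) with a, b > 1 the mode is (a−1)/(a+b−2) = 15/52.8 ≈ 0.2841.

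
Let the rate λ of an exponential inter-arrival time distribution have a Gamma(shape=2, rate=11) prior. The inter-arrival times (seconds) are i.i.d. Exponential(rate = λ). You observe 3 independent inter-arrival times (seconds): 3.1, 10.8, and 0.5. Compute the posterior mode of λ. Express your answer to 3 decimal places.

λ̂_MAP = 0.157

The Exponential(rate=λ) likelihood is ∝ λ^n e^(−λΣtᵢ). Here n = 3 and Σtᵢ = 3.1 + 10.8 + 0.5 = 14.4.
Posterior ∝ λe^(−11λ) · λ^3e^(−14.4λ) = λ^4e^(−25.4λ), i.e. Gamma(5, 25.4).
Mode = (a−1)/b = 4/25.4 ≈ 0.157.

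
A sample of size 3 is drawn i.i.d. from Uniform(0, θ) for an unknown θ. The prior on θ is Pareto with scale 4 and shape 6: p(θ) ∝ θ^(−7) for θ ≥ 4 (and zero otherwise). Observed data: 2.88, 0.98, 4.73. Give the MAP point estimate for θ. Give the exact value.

The Uniform(0, θ) likelihood is θ^(−n) for θ ≥ max(xᵢ), zero otherwise. Here max(xᵢ) = 4.73.
Posterior ∝ θ^(−7) · θ^(−3) = θ^(−10) on θ ≥ max(4, 4.73) = 4.73.
This density is strictly decreasing in θ, so the posterior mode lies at the lower boundary of the support.

θ̂_MAP = 4.73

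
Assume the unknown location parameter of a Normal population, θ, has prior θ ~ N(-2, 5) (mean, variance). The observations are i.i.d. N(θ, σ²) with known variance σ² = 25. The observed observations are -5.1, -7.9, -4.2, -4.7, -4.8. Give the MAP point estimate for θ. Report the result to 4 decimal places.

θ̂_MAP = -3.6700

n = 5; x̄ = ((-5.1) + (-7.9) + (-4.2) + (-4.7) + (-4.8))/5 = -26.7/5 = -5.34.
For a Normal prior and Normal likelihood with known variance, the posterior is Normal; its mode equals its mean, the precision-weighted average.
Prior precision 1/σ₀² = 1/5 = 0.2; data precision n/σ² = 5/25 = 0.2.
θ̂ = (0.2·(-2) + 0.2·(-5.34)) / (0.2 + 0.2) = (-1.468)/0.4 = -3.6700.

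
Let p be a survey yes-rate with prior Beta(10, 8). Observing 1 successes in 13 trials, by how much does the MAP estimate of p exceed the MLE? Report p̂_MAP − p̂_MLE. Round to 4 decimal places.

Posterior is Beta(11, 20); MAP = (11−1)/(31−2) = 10/29 ≈ 0.34483.
MLE ignores the prior: p̂_MLE = k/n = 1/13 ≈ 0.07692.
Difference = 10/29 − 1/13 = 101/377 ≈ 0.2679.

MAP − MLE = 0.2679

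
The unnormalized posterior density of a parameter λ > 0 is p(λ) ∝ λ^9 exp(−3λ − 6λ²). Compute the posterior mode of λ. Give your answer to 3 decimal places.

ℓ'(λ) = 9/λ − 3 − 12λ. Setting this to zero and multiplying by λ: 12λ² + 3λ − 9 = 0.
λ = (−3 + √(3² + 4·12·9)) / (2·12) = (−3 + √441) / 24 = (−3 + 21)/24 = 3/4.
ℓ''(λ) = −9/λ² − 12 < 0, confirming a maximum.

λ̂_MAP = 0.750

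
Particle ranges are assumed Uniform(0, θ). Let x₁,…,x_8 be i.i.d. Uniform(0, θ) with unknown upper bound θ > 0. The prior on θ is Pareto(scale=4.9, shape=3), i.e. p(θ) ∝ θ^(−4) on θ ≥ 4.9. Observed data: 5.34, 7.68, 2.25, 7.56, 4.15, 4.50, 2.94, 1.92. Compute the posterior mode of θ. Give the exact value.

θ̂_MAP = 7.68

The Uniform(0, θ) likelihood is θ^(−n) for θ ≥ max(xᵢ), zero otherwise. Here max(xᵢ) = 7.68.
Posterior ∝ θ^(−4) · θ^(−8) = θ^(−12) on θ ≥ max(4.9, 7.68) = 7.68.
This density is strictly decreasing in θ, so the posterior mode lies at the lower boundary of the support.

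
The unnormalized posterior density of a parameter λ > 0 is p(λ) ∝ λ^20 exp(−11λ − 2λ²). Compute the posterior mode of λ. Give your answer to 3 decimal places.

λ̂_MAP = 1.250

ℓ'(λ) = 20/λ − 11 − 4λ. Setting this to zero and multiplying by λ: 4λ² + 11λ − 20 = 0.
λ = (−11 + √(11² + 4·4·20)) / (2·4) = (−11 + √441) / 8 = (−11 + 21)/8 = 5/4.
ℓ''(λ) = −20/λ² − 4 < 0, confirming a maximum.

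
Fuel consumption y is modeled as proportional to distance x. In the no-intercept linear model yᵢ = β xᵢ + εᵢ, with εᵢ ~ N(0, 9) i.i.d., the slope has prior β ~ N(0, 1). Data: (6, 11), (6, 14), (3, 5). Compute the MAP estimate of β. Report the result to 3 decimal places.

log p(β | y) = −Σ(yᵢ − βxᵢ)²/(2·9) − β²/(2·1) + const.
Setting the derivative to zero: Σxᵢ(yᵢ − βxᵢ)/9 − β/1 = 0, so β = Σxᵢyᵢ / (Σxᵢ² + σ²/τ²).
Σxᵢyᵢ = 6·11 + 6·14 + 3·5 = 165; Σxᵢ² = 81; σ²/τ² = 9.
β̂_MAP = 165 / (81 + 9) = 165/90 ≈ 1.833.

β̂_MAP = 1.833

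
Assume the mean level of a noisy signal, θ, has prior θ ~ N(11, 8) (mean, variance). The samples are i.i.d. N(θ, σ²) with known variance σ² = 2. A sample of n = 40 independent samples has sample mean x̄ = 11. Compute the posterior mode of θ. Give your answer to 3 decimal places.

θ̂_MAP = 11.000

n = 40, x̄ = 11.
For a Normal prior and Normal likelihood with known variance, the posterior is Normal; its mode equals its mean, the precision-weighted average.
Prior precision 1/σ₀² = 1/8 = 0.125; data precision n/σ² = 40/2 = 20.
θ̂ = (0.125·11 + 20·11) / (0.125 + 20) = 221.375/20.125 = 11.000.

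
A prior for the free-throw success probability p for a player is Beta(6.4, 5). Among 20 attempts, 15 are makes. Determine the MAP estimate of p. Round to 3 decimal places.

Prior: Beta(6.4, 5).
Data: 15 successes in 20 trials. The binomial likelihood contributes p^15(1−p)^5, so the posterior is Beta(6.4+15, 5+5) = Beta(21.4, 10).
For Beta(a, b) with a, b > 1 the mode is (a−1)/(a+b−2) = 20.4/29.4 ≈ 0.694.

p̂_MAP = 0.694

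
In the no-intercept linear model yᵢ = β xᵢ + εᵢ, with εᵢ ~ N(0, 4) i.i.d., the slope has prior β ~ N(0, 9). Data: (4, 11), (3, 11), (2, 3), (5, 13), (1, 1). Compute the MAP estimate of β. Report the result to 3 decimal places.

log p(β | y) = −Σ(yᵢ − βxᵢ)²/(2·4) − β²/(2·9) + const.
Setting the derivative to zero: Σxᵢ(yᵢ − βxᵢ)/4 − β/9 = 0, so β = Σxᵢyᵢ / (Σxᵢ² + σ²/τ²).
Σxᵢyᵢ = 4·11 + 3·11 + 2·3 + 5·13 + 1·1 = 149; Σxᵢ² = 55; σ²/τ² = 4/9.
β̂_MAP = 149 / (55 + 4/9) = 149/(499/9) = 1341/499 ≈ 2.687.

β̂_MAP = 2.687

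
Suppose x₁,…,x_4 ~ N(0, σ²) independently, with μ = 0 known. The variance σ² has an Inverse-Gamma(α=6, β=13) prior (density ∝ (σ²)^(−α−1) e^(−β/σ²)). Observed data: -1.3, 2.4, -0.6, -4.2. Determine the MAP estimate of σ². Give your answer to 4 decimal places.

σ̂²_MAP = 2.8583

Sum of squared deviations about the known mean: SS = (-1.3−0)² + (2.4−0)² + (-0.6−0)² + (-4.2−0)² = 25.45.
The Normal likelihood contributes (σ²)^(−n/2) exp(−SS/(2σ²)), so the posterior is Inverse-Gamma(α + n/2, β + SS/2) = Inverse-Gamma(8, 25.725).
The mode of Inverse-Gamma(a, b) is b/(a+1) = 25.725/9 ≈ 2.8583.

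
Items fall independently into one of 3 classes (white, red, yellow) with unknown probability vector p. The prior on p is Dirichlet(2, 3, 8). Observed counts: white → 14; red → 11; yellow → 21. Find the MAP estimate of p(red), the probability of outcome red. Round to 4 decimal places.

MAP estimate of p(red) = 0.2321

The posterior is Dirichlet(αᵢ + nᵢ) = Dirichlet(16, 14, 29).
For a Dirichlet(a₁,…,a_K) with all aᵢ > 1, the mode has j-th component (aⱼ − 1)/(Σaᵢ − K).
Here Σaᵢ = 59 and K = 3, so p(red) = (14 − 1)/(59 − 3) = 13/56 ≈ 0.2321.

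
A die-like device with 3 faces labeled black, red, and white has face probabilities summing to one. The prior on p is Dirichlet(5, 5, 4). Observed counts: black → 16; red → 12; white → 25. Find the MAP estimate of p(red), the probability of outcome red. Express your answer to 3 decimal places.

MAP estimate of p(red) = 0.250

The posterior is Dirichlet(αᵢ + nᵢ) = Dirichlet(21, 17, 29).
For a Dirichlet(a₁,…,a_K) with all aᵢ > 1, the mode has j-th component (aⱼ − 1)/(Σaᵢ − K).
Here Σaᵢ = 67 and K = 3, so p(red) = (17 − 1)/(67 − 3) = 16/64 ≈ 0.250.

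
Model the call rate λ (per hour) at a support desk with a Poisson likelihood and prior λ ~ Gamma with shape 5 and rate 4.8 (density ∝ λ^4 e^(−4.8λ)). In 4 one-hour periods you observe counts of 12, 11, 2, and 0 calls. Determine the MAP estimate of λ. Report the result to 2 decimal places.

Σxᵢ = 12+11+2+0 = 25, with n = 4.
Posterior ∝ λ^4e^(−4.8λ) · λ^25e^(−4λ) = λ^29e^(−8.8λ), i.e. Gamma(shape=30, rate=8.8).
The mode of a Gamma(a, b) with a ≥ 1 (shape–rate) is (a−1)/b = 29/8.8 ≈ 3.30.

λ̂_MAP = 3.30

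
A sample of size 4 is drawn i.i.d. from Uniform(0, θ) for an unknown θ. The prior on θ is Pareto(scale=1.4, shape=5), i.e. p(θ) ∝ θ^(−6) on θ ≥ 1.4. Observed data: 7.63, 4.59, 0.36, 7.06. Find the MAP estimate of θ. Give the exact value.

The Uniform(0, θ) likelihood is θ^(−n) for θ ≥ max(xᵢ), zero otherwise. Here max(xᵢ) = 7.63.
Posterior ∝ θ^(−6) · θ^(−4) = θ^(−10) on θ ≥ max(1.4, 7.63) = 7.63.
This density is strictly decreasing in θ, so the posterior mode lies at the lower boundary of the support.

θ̂_MAP = 7.63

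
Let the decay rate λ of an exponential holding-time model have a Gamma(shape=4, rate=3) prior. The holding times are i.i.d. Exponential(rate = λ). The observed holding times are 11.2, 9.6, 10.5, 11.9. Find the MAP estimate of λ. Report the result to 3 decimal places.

λ̂_MAP = 0.152

The Exponential(rate=λ) likelihood is ∝ λ^n e^(−λΣtᵢ). Here n = 4 and Σtᵢ = 11.2 + 9.6 + 10.5 + 11.9 = 43.2.
Posterior ∝ λ^3e^(−3λ) · λ^4e^(−43.2λ) = λ^7e^(−46.2λ), i.e. Gamma(8, 46.2).
Mode = (a−1)/b = 7/46.2 ≈ 0.152.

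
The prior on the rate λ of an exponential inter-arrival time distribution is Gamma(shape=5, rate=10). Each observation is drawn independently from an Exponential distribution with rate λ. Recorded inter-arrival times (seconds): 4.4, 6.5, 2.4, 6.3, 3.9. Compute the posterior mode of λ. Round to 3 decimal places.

The Exponential(rate=λ) likelihood is ∝ λ^n e^(−λΣtᵢ). Here n = 5 and Σtᵢ = 4.4 + 6.5 + 2.4 + 6.3 + 3.9 = 23.5.
Posterior ∝ λ^4e^(−10λ) · λ^5e^(−23.5λ) = λ^9e^(−33.5λ), i.e. Gamma(10, 33.5).
Mode = (a−1)/b = 9/33.5 ≈ 0.269.

λ̂_MAP = 0.269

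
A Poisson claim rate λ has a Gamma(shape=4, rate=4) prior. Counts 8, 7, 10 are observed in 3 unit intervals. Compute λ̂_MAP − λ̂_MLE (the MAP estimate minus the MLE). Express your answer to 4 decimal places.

MAP − MLE = -4.3333

Σxᵢ = 25. Posterior is Gamma(29, 7); MAP = (29−1)/7 = 28/7 ≈ 4.00000.
MLE = x̄ = 25/3 ≈ 8.33333.
Difference = 28/7 − 25/3 = -13/3 ≈ -4.3333.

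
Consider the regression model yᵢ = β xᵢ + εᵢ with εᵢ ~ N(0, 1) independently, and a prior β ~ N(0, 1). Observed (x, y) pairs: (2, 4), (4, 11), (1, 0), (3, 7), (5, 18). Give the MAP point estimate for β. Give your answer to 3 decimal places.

log p(β | y) = −Σ(yᵢ − βxᵢ)²/(2·1) − β²/(2·1) + const.
Setting the derivative to zero: Σxᵢ(yᵢ − βxᵢ)/1 − β/1 = 0, so β = Σxᵢyᵢ / (Σxᵢ² + σ²/τ²).
Σxᵢyᵢ = 2·4 + 4·11 + 1·0 + 3·7 + 5·18 = 163; Σxᵢ² = 55; σ²/τ² = 1.
β̂_MAP = 163 / (55 + 1) = 163/56 ≈ 2.911.

β̂_MAP = 2.911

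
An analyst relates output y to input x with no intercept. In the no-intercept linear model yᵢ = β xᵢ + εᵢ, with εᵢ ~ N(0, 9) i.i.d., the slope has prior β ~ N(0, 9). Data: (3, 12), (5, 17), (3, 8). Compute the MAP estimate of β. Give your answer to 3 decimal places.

β̂_MAP = 3.295

log p(β | y) = −Σ(yᵢ − βxᵢ)²/(2·9) − β²/(2·9) + const.
Setting the derivative to zero: Σxᵢ(yᵢ − βxᵢ)/9 − β/9 = 0, so β = Σxᵢyᵢ / (Σxᵢ² + σ²/τ²).
Σxᵢyᵢ = 3·12 + 5·17 + 3·8 = 145; Σxᵢ² = 43; σ²/τ² = 1.
β̂_MAP = 145 / (43 + 1) = 145/44 ≈ 3.295.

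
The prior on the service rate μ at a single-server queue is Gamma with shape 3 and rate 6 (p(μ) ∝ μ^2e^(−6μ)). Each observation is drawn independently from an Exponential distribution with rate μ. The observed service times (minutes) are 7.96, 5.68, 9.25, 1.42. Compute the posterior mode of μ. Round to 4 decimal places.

The Exponential(rate=μ) likelihood is ∝ μ^n e^(−μΣtᵢ). Here n = 4 and Σtᵢ = 7.96 + 5.68 + 9.25 + 1.42 = 24.31.
Posterior ∝ μ^2e^(−6μ) · μ^4e^(−24.31μ) = μ^6e^(−30.31μ), i.e. Gamma(7, 30.31).
Mode = (a−1)/b = 6/30.31 ≈ 0.1980.

μ̂_MAP = 0.1980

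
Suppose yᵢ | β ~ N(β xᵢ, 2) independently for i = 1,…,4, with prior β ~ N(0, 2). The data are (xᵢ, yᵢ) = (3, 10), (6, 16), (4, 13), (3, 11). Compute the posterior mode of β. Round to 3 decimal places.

β̂_MAP = 2.972

log p(β | y) = −Σ(yᵢ − βxᵢ)²/(2·2) − β²/(2·2) + const.
Setting the derivative to zero: Σxᵢ(yᵢ − βxᵢ)/2 − β/2 = 0, so β = Σxᵢyᵢ / (Σxᵢ² + σ²/τ²).
Σxᵢyᵢ = 3·10 + 6·16 + 4·13 + 3·11 = 211; Σxᵢ² = 70; σ²/τ² = 1.
β̂_MAP = 211 / (70 + 1) = 211/71 ≈ 2.972.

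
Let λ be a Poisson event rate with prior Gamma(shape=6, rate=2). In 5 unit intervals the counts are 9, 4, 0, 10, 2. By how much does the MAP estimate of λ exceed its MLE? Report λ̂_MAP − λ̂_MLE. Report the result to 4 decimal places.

Σxᵢ = 25. Posterior is Gamma(31, 7); MAP = (31−1)/7 = 30/7 ≈ 4.28571.
MLE = x̄ = 25/5 ≈ 5.00000.
Difference = 30/7 − 25/5 = -5/7 ≈ -0.7143.

MAP − MLE = -0.7143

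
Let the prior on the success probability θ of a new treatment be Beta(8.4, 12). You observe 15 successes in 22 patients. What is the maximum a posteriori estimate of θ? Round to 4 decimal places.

Prior: Beta(8.4, 12).
Data: 15 successes in 22 trials. The binomial likelihood contributes θ^15(1−θ)^7, so the posterior is Beta(8.4+15, 12+7) = Beta(23.4, 19).
For Beta(a, b) with a, b > 1 the mode is (a−1)/(a+b−2) = 22.4/40.4 ≈ 0.5545.

θ̂_MAP = 0.5545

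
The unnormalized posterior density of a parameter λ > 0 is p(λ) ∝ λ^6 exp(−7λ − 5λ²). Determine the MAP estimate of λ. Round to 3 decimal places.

λ̂_MAP = 0.500

ℓ'(λ) = 6/λ − 7 − 10λ. Setting this to zero and multiplying by λ: 10λ² + 7λ − 6 = 0.
λ = (−7 + √(7² + 4·10·6)) / (2·10) = (−7 + √289) / 20 = (−7 + 17)/20 = 1/2.
ℓ''(λ) = −6/λ² − 10 < 0, confirming a maximum.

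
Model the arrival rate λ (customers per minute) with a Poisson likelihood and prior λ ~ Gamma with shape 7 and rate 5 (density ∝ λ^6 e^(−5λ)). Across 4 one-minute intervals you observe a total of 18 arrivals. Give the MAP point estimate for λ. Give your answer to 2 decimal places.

Σxᵢ = 18, n = 4.
Posterior ∝ λ^6e^(−5λ) · λ^18e^(−4λ) = λ^24e^(−9λ), i.e. Gamma(shape=25, rate=9).
The mode of a Gamma(a, b) with a ≥ 1 (shape–rate) is (a−1)/b = 24/9 ≈ 2.67.

λ̂_MAP = 2.67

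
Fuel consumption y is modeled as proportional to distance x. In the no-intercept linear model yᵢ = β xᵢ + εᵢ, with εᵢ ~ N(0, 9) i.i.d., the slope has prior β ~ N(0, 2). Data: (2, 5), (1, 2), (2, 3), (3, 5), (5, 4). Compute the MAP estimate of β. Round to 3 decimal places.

log p(β | y) = −Σ(yᵢ − βxᵢ)²/(2·9) − β²/(2·2) + const.
Setting the derivative to zero: Σxᵢ(yᵢ − βxᵢ)/9 − β/2 = 0, so β = Σxᵢyᵢ / (Σxᵢ² + σ²/τ²).
Σxᵢyᵢ = 2·5 + 1·2 + 2·3 + 3·5 + 5·4 = 53; Σxᵢ² = 43; σ²/τ² = 4.5.
β̂_MAP = 53 / (43 + 4.5) = 53/47.5 ≈ 1.116.

β̂_MAP = 1.116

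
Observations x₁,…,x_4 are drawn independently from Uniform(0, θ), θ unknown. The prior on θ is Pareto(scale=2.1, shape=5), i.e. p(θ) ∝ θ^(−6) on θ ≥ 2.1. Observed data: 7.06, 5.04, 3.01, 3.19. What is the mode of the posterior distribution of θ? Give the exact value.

θ̂_MAP = 7.06

The Uniform(0, θ) likelihood is θ^(−n) for θ ≥ max(xᵢ), zero otherwise. Here max(xᵢ) = 7.06.
Posterior ∝ θ^(−6) · θ^(−4) = θ^(−10) on θ ≥ max(2.1, 7.06) = 7.06.
This density is strictly decreasing in θ, so the posterior mode lies at the lower boundary of the support.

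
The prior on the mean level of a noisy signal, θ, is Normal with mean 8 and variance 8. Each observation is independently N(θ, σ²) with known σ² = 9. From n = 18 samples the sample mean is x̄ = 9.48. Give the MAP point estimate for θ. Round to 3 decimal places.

θ̂_MAP = 9.393

n = 18, x̄ = 9.48.
For a Normal prior and Normal likelihood with known variance, the posterior is Normal; its mode equals its mean, the precision-weighted average.
Prior precision 1/σ₀² = 1/8 = 0.125; data precision n/σ² = 18/9 = 2.
θ̂ = (0.125·8 + 2·9.48) / (0.125 + 2) = 19.96/2.125 = 3992/425 ≈ 9.393.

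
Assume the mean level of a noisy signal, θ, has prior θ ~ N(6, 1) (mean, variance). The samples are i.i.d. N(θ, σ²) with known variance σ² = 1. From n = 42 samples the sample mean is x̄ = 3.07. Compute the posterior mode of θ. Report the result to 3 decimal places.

θ̂_MAP = 3.138

n = 42, x̄ = 3.07.
For a Normal prior and Normal likelihood with known variance, the posterior is Normal; its mode equals its mean, the precision-weighted average.
Prior precision 1/σ₀² = 1/1 = 1; data precision n/σ² = 42/1 = 42.
θ̂ = (1·6 + 42·3.07) / (1 + 42) = 134.94/43 = 6747/2150 ≈ 3.138.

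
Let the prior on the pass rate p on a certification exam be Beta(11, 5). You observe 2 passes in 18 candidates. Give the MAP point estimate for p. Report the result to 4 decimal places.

p̂_MAP = 0.3750

Prior: Beta(11, 5).
Data: 2 successes in 18 trials. The binomial likelihood contributes p^2(1−p)^16, so the posterior is Beta(11+2, 5+16) = Beta(13, 21).
For Beta(a, b) with a, b > 1 the mode is (a−1)/(a+b−2) = 12/32 ≈ 0.3750.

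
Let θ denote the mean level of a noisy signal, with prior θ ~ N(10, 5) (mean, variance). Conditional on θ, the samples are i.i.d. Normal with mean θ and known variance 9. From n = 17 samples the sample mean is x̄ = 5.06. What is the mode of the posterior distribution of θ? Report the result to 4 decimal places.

n = 17, x̄ = 5.06.
For a Normal prior and Normal likelihood with known variance, the posterior is Normal; its mode equals its mean, the precision-weighted average.
Prior precision 1/σ₀² = 1/5 = 0.2; data precision n/σ² = 17/9.
θ̂ = (0.2·10 + (17/9)·5.06) / (0.2 + 17/9) = (5201/450)/(94/45) = 5201/940 ≈ 5.5330.

θ̂_MAP = 5.5330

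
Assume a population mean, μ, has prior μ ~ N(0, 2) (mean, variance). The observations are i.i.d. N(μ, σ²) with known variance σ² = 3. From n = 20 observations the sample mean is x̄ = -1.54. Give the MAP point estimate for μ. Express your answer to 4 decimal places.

μ̂_MAP = -1.4326

n = 20, x̄ = -1.54.
For a Normal prior and Normal likelihood with known variance, the posterior is Normal; its mode equals its mean, the precision-weighted average.
Prior precision 1/σ₀² = 1/2 = 0.5; data precision n/σ² = 20/3.
μ̂ = (0.5·0 + (20/3)·(-1.54)) / (0.5 + 20/3) = (-154/15)/(43/6) = -308/215 ≈ -1.4326.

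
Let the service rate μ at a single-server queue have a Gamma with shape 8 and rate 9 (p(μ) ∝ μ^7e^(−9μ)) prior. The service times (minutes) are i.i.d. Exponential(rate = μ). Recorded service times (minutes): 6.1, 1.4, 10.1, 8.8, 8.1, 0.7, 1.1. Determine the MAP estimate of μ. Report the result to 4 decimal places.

μ̂_MAP = 0.3091

The Exponential(rate=μ) likelihood is ∝ μ^n e^(−μΣtᵢ). Here n = 7 and Σtᵢ = 6.1 + 1.4 + 10.1 + 8.8 + 8.1 + 0.7 + 1.1 = 36.3.
Posterior ∝ μ^7e^(−9μ) · μ^7e^(−36.3μ) = μ^14e^(−45.3μ), i.e. Gamma(15, 45.3).
Mode = (a−1)/b = 14/45.3 ≈ 0.3091.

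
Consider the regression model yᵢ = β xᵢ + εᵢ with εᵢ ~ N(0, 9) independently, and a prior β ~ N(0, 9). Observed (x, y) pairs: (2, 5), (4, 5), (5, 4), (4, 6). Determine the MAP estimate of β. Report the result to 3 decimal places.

log p(β | y) = −Σ(yᵢ − βxᵢ)²/(2·9) − β²/(2·9) + const.
Setting the derivative to zero: Σxᵢ(yᵢ − βxᵢ)/9 − β/9 = 0, so β = Σxᵢyᵢ / (Σxᵢ² + σ²/τ²).
Σxᵢyᵢ = 2·5 + 4·5 + 5·4 + 4·6 = 74; Σxᵢ² = 61; σ²/τ² = 1.
β̂_MAP = 74 / (61 + 1) = 74/62 ≈ 1.194.

β̂_MAP = 1.194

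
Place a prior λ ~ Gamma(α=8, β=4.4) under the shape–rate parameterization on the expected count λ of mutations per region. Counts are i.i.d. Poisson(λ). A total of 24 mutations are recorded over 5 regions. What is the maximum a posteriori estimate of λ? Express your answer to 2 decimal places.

λ̂_MAP = 3.30

Σxᵢ = 24, n = 5.
Posterior ∝ λ^7e^(−4.4λ) · λ^24e^(−5λ) = λ^31e^(−9.4λ), i.e. Gamma(shape=32, rate=9.4).
The mode of a Gamma(a, b) with a ≥ 1 (shape–rate) is (a−1)/b = 31/9.4 ≈ 3.30.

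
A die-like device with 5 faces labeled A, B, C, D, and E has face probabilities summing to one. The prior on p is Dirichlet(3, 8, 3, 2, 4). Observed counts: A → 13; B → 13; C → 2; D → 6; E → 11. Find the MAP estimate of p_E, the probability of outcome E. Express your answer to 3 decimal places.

MAP estimate of p_E = 0.233

The posterior is Dirichlet(αᵢ + nᵢ) = Dirichlet(16, 21, 5, 8, 15).
For a Dirichlet(a₁,…,a_K) with all aᵢ > 1, the mode has j-th component (aⱼ − 1)/(Σaᵢ − K).
Here Σaᵢ = 65 and K = 5, so p_E = (15 − 1)/(65 − 5) = 14/60 ≈ 0.233.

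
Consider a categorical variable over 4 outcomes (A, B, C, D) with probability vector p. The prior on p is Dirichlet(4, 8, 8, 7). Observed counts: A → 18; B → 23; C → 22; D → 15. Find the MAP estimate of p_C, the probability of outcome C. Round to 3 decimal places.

MAP estimate of p_C = 0.287

The posterior is Dirichlet(αᵢ + nᵢ) = Dirichlet(22, 31, 30, 22).
For a Dirichlet(a₁,…,a_K) with all aᵢ > 1, the mode has j-th component (aⱼ − 1)/(Σaᵢ − K).
Here Σaᵢ = 105 and K = 4, so p_C = (30 − 1)/(105 − 4) = 29/101 ≈ 0.287.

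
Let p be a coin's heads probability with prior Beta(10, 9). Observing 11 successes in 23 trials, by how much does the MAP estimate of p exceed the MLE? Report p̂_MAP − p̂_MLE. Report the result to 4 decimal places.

MAP − MLE = 0.0217

Posterior is Beta(21, 21); MAP = (21−1)/(42−2) = 20/40 ≈ 0.50000.
MLE ignores the prior: p̂_MLE = k/n = 11/23 ≈ 0.47826.
Difference = 20/40 − 11/23 = 1/46 ≈ 0.0217.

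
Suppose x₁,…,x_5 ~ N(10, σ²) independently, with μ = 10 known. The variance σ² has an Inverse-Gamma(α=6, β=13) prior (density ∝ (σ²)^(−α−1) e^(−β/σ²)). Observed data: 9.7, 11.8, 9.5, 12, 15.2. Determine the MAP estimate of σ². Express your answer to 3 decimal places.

Sum of squared deviations about the known mean: SS = (9.7−10)² + (11.8−10)² + (9.5−10)² + (12−10)² + (15.2−10)² = 34.62.
The Normal likelihood contributes (σ²)^(−n/2) exp(−SS/(2σ²)), so the posterior is Inverse-Gamma(α + n/2, β + SS/2) = Inverse-Gamma(8.5, 30.31).
The mode of Inverse-Gamma(a, b) is b/(a+1) = 30.31/9.5 ≈ 3.191.

σ̂²_MAP = 3.191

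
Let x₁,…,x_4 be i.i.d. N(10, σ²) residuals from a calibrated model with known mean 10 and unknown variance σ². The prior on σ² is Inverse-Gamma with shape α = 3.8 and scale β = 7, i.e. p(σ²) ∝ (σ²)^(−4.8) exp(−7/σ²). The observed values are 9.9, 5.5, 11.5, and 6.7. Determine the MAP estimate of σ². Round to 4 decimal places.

σ̂²_MAP = 3.4853

Sum of squared deviations about the known mean: SS = (9.9−10)² + (5.5−10)² + (11.5−10)² + (6.7−10)² = 33.4.
The Normal likelihood contributes (σ²)^(−n/2) exp(−SS/(2σ²)), so the posterior is Inverse-Gamma(α + n/2, β + SS/2) = Inverse-Gamma(5.8, 23.7).
The mode of Inverse-Gamma(a, b) is b/(a+1) = 23.7/6.8 ≈ 3.4853.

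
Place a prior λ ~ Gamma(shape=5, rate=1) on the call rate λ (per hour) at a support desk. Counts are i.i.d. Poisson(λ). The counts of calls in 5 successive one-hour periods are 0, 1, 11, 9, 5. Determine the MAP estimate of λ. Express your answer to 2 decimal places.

λ̂_MAP = 5.00

Σxᵢ = 0+1+11+9+5 = 26, with n = 5.
Posterior ∝ λ^4e^(−1λ) · λ^26e^(−5λ) = λ^30e^(−6λ), i.e. Gamma(shape=31, rate=6).
The mode of a Gamma(a, b) with a ≥ 1 (shape–rate) is (a−1)/b = 30/6 ≈ 5.00.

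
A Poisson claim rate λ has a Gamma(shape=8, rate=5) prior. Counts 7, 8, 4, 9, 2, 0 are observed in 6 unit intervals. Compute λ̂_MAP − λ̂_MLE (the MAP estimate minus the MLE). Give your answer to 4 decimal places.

Σxᵢ = 30. Posterior is Gamma(38, 11); MAP = (38−1)/11 = 37/11 ≈ 3.36364.
MLE = x̄ = 30/6 ≈ 5.00000.
Difference = 37/11 − 30/6 = -18/11 ≈ -1.6364.

MAP − MLE = -1.6364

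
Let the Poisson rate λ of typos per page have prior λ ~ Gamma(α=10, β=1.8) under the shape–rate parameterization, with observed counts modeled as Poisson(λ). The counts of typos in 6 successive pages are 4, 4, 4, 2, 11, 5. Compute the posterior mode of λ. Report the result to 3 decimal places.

λ̂_MAP = 5.000

Σxᵢ = 4+4+4+2+11+5 = 30, with n = 6.
Posterior ∝ λ^9e^(−1.8λ) · λ^30e^(−6λ) = λ^39e^(−7.8λ), i.e. Gamma(shape=40, rate=7.8).
The mode of a Gamma(a, b) with a ≥ 1 (shape–rate) is (a−1)/b = 39/7.8 ≈ 5.000.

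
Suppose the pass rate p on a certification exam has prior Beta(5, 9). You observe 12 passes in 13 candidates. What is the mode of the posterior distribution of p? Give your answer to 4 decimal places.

p̂_MAP = 0.6400

Prior: Beta(5, 9).
Data: 12 successes in 13 trials. The binomial likelihood contributes p^12(1−p)^1, so the posterior is Beta(5+12, 9+1) = Beta(17, 10).
For Beta(a, b) with a, b > 1 the mode is (a−1)/(a+b−2) = 16/25 ≈ 0.6400.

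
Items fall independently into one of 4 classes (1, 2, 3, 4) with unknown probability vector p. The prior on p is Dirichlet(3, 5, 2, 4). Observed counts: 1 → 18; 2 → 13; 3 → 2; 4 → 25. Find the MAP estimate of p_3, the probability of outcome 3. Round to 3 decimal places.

MAP estimate: 0.044

The posterior is Dirichlet(αᵢ + nᵢ) = Dirichlet(21, 18, 4, 29).
For a Dirichlet(a₁,…,a_K) with all aᵢ > 1, the mode has j-th component (aⱼ − 1)/(Σaᵢ − K).
Here Σaᵢ = 72 and K = 4, so p_3 = (4 − 1)/(72 − 4) = 3/68 ≈ 0.044.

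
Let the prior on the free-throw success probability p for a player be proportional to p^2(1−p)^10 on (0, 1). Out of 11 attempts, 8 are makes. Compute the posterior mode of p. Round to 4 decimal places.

p̂_MAP = 0.4348

The prior density ∝ p^2(1−p)^10 is the kernel of Beta(3, 11).
Data: 8 successes in 11 trials. The binomial likelihood contributes p^8(1−p)^3, so the posterior is Beta(3+8, 11+3) = Beta(11, 14).
For Beta(a, b) with a, b > 1 the mode is (a−1)/(a+b−2) = 10/23 ≈ 0.4348.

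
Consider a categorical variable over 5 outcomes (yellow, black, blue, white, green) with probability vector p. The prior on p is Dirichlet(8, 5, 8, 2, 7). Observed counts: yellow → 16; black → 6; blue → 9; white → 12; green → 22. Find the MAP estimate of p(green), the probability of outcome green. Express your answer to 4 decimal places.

The posterior is Dirichlet(αᵢ + nᵢ) = Dirichlet(24, 11, 17, 14, 29).
For a Dirichlet(a₁,…,a_K) with all aᵢ > 1, the mode has j-th component (aⱼ − 1)/(Σaᵢ − K).
Here Σaᵢ = 95 and K = 5, so p(green) = (29 − 1)/(95 − 5) = 28/90 ≈ 0.3111.

MAP estimate of p(green) = 0.3111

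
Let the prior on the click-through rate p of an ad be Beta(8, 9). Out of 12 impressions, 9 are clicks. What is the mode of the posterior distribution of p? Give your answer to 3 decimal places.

Prior: Beta(8, 9).
Data: 9 successes in 12 trials. The binomial likelihood contributes p^9(1−p)^3, so the posterior is Beta(8+9, 9+3) = Beta(17, 12).
For Beta(a, b) with a, b > 1 the mode is (a−1)/(a+b−2) = 16/27 ≈ 0.593.

p̂_MAP = 0.593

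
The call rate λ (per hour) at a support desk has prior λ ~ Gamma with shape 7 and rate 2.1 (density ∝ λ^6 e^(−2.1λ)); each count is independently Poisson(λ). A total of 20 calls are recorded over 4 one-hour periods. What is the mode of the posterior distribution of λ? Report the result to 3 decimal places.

Σxᵢ = 20, n = 4.
Posterior ∝ λ^6e^(−2.1λ) · λ^20e^(−4λ) = λ^26e^(−6.1λ), i.e. Gamma(shape=27, rate=6.1).
The mode of a Gamma(a, b) with a ≥ 1 (shape–rate) is (a−1)/b = 26/6.1 ≈ 4.262.

λ̂_MAP = 4.262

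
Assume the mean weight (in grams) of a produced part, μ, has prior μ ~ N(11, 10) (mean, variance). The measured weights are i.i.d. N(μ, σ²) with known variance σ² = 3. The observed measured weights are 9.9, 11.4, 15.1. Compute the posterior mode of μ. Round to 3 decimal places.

μ̂_MAP = 12.030

n = 3; x̄ = (9.9 + 11.4 + 15.1)/3 = 36.4/3 = 182/15 ≈ 12.1333.
For a Normal prior and Normal likelihood with known variance, the posterior is Normal; its mode equals its mean, the precision-weighted average.
Prior precision 1/σ₀² = 1/10 = 0.1; data precision n/σ² = 3/3 = 1.
μ̂ = (0.1·11 + 1·(182/15)) / (0.1 + 1) = (397/30)/1.1 = 397/33 ≈ 12.030.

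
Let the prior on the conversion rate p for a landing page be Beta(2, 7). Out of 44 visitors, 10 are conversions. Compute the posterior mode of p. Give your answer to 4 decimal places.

p̂_MAP = 0.2157

Prior: Beta(2, 7).
Data: 10 successes in 44 trials. The binomial likelihood contributes p^10(1−p)^34, so the posterior is Beta(2+10, 7+34) = Beta(12, 41).
For Beta(a, b) with a, b > 1 the mode is (a−1)/(a+b−2) = 11/51 ≈ 0.2157.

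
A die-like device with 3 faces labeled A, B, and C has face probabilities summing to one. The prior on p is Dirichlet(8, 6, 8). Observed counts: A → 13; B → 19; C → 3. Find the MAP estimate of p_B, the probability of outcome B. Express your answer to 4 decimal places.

MAP estimate of p_B = 0.4444

The posterior is Dirichlet(αᵢ + nᵢ) = Dirichlet(21, 25, 11).
For a Dirichlet(a₁,…,a_K) with all aᵢ > 1, the mode has j-th component (aⱼ − 1)/(Σaᵢ − K).
Here Σaᵢ = 57 and K = 3, so p_B = (25 − 1)/(57 − 3) = 24/54 ≈ 0.4444.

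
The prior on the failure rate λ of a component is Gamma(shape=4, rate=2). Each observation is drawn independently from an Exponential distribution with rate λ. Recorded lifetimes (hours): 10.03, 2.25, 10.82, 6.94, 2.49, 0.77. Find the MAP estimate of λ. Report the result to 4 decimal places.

The Exponential(rate=λ) likelihood is ∝ λ^n e^(−λΣtᵢ). Here n = 6 and Σtᵢ = 10.03 + 2.25 + 10.82 + 6.94 + 2.49 + 0.77 = 33.30.
Posterior ∝ λ^3e^(−2λ) · λ^6e^(−33.30λ) = λ^9e^(−35.30λ), i.e. Gamma(10, 35.30).
Mode = (a−1)/b = 9/35.30 ≈ 0.2550.

λ̂_MAP = 0.2550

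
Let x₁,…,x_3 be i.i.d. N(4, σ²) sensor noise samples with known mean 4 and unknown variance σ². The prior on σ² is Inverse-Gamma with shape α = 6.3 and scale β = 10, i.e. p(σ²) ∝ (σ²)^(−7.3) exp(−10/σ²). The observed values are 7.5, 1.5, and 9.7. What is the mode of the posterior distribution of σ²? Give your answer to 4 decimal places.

Sum of squared deviations about the known mean: SS = (7.5−4)² + (1.5−4)² + (9.7−4)² = 50.99.
The Normal likelihood contributes (σ²)^(−n/2) exp(−SS/(2σ²)), so the posterior is Inverse-Gamma(α + n/2, β + SS/2) = Inverse-Gamma(7.8, 35.495).
The mode of Inverse-Gamma(a, b) is b/(a+1) = 35.495/8.8 ≈ 4.0335.

σ̂²_MAP = 4.0335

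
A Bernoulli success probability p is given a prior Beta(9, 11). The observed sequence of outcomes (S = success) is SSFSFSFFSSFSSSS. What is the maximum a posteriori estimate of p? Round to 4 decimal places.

p̂_MAP = 0.5455

Prior: Beta(9, 11).
Data: 10 successes in 15 trials (from the sequence). The binomial likelihood contributes p^10(1−p)^5, so the posterior is Beta(9+10, 11+5) = Beta(19, 16).
For Beta(a, b) with a, b > 1 the mode is (a−1)/(a+b−2) = 18/33 ≈ 0.5455.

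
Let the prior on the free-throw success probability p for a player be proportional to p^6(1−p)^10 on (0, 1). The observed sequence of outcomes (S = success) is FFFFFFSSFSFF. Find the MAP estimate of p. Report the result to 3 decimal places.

p̂_MAP = 0.321

The prior density ∝ p^6(1−p)^10 is the kernel of Beta(7, 11).
Data: 3 successes in 12 trials (from the sequence). The binomial likelihood contributes p^3(1−p)^9, so the posterior is Beta(7+3, 11+9) = Beta(10, 20).
For Beta(a, b) with a, b > 1 the mode is (a−1)/(a+b−2) = 9/28 ≈ 0.321.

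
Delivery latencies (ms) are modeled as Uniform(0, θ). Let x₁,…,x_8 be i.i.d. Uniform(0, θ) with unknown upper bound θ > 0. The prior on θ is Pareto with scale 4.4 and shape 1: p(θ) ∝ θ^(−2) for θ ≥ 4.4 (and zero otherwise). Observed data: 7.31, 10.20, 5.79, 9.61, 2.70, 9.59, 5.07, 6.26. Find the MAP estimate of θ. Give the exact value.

The Uniform(0, θ) likelihood is θ^(−n) for θ ≥ max(xᵢ), zero otherwise. Here max(xᵢ) = 10.20.
Posterior ∝ θ^(−2) · θ^(−8) = θ^(−10) on θ ≥ max(4.4, 10.20) = 10.20.
This density is strictly decreasing in θ, so the posterior mode lies at the lower boundary of the support.

θ̂_MAP = 10.20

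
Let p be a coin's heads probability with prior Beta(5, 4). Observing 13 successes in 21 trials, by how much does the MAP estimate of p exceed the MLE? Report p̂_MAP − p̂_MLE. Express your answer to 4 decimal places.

MAP − MLE = -0.0119

Posterior is Beta(18, 12); MAP = (18−1)/(30−2) = 17/28 ≈ 0.60714.
MLE ignores the prior: p̂_MLE = k/n = 13/21 ≈ 0.61905.
Difference = 17/28 − 13/21 = -1/84 ≈ -0.0119.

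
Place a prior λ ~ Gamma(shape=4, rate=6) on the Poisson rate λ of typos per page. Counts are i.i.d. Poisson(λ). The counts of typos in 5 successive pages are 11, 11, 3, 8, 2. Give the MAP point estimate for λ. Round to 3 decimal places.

λ̂_MAP = 3.455

Σxᵢ = 11+11+3+8+2 = 35, with n = 5.
Posterior ∝ λ^3e^(−6λ) · λ^35e^(−5λ) = λ^38e^(−11λ), i.e. Gamma(shape=39, rate=11).
The mode of a Gamma(a, b) with a ≥ 1 (shape–rate) is (a−1)/b = 38/11 ≈ 3.455.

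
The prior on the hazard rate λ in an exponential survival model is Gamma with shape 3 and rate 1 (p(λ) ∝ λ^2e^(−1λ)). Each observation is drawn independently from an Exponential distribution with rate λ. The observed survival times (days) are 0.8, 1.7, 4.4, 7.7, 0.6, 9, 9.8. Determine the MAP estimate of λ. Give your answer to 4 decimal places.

λ̂_MAP = 0.2571

The Exponential(rate=λ) likelihood is ∝ λ^n e^(−λΣtᵢ). Here n = 7 and Σtᵢ = 0.8 + 1.7 + 4.4 + 7.7 + 0.6 + 9 + 9.8 = 34.
Posterior ∝ λ^2e^(−1λ) · λ^7e^(−34λ) = λ^9e^(−35λ), i.e. Gamma(10, 35).
Mode = (a−1)/b = 9/35 ≈ 0.2571.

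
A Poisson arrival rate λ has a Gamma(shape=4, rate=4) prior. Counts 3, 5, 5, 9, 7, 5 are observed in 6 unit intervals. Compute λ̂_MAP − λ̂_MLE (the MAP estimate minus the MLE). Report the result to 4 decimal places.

Σxᵢ = 34. Posterior is Gamma(38, 10); MAP = (38−1)/10 = 37/10 ≈ 3.70000.
MLE = x̄ = 34/6 ≈ 5.66667.
Difference = 37/10 − 34/6 = -59/30 ≈ -1.9667.

MAP − MLE = -1.9667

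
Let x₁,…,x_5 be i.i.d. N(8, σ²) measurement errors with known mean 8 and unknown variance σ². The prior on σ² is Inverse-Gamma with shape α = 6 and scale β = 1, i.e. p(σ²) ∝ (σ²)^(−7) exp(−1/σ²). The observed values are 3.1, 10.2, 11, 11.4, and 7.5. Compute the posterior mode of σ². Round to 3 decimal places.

σ̂²_MAP = 2.719

Sum of squared deviations about the known mean: SS = (3.1−8)² + (10.2−8)² + (11−8)² + (11.4−8)² + (7.5−8)² = 49.66.
The Normal likelihood contributes (σ²)^(−n/2) exp(−SS/(2σ²)), so the posterior is Inverse-Gamma(α + n/2, β + SS/2) = Inverse-Gamma(8.5, 25.83).
The mode of Inverse-Gamma(a, b) is b/(a+1) = 25.83/9.5 ≈ 2.719.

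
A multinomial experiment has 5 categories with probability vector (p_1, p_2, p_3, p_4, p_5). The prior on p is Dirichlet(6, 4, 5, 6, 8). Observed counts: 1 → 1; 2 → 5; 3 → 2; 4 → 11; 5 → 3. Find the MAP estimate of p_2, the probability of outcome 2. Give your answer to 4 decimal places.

The posterior is Dirichlet(αᵢ + nᵢ) = Dirichlet(7, 9, 7, 17, 11).
For a Dirichlet(a₁,…,a_K) with all aᵢ > 1, the mode has j-th component (aⱼ − 1)/(Σaᵢ − K).
Here Σaᵢ = 51 and K = 5, so p_2 = (9 − 1)/(51 − 5) = 8/46 ≈ 0.1739.

MAP estimate: 0.1739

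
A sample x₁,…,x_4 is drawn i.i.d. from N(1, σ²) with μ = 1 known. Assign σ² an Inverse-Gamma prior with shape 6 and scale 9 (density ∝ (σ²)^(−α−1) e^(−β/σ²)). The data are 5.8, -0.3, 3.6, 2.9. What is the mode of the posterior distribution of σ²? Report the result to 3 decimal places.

Sum of squared deviations about the known mean: SS = (5.8−1)² + (-0.3−1)² + (3.6−1)² + (2.9−1)² = 35.1.
The Normal likelihood contributes (σ²)^(−n/2) exp(−SS/(2σ²)), so the posterior is Inverse-Gamma(α + n/2, β + SS/2) = Inverse-Gamma(8, 26.55).
The mode of Inverse-Gamma(a, b) is b/(a+1) = 26.55/9 ≈ 2.950.

σ̂²_MAP = 2.950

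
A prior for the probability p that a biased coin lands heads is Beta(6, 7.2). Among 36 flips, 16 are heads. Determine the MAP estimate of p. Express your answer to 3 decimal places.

Prior: Beta(6, 7.2).
Data: 16 successes in 36 trials. The binomial likelihood contributes p^16(1−p)^20, so the posterior is Beta(6+16, 7.2+20) = Beta(22, 27.2).
For Beta(a, b) with a, b > 1 the mode is (a−1)/(a+b−2) = 21/47.2 ≈ 0.445.

p̂_MAP = 0.445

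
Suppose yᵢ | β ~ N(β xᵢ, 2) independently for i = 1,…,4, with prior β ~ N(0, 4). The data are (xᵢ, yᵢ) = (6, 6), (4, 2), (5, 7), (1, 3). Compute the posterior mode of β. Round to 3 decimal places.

log p(β | y) = −Σ(yᵢ − βxᵢ)²/(2·2) − β²/(2·4) + const.
Setting the derivative to zero: Σxᵢ(yᵢ − βxᵢ)/2 − β/4 = 0, so β = Σxᵢyᵢ / (Σxᵢ² + σ²/τ²).
Σxᵢyᵢ = 6·6 + 4·2 + 5·7 + 1·3 = 82; Σxᵢ² = 78; σ²/τ² = 0.5.
β̂_MAP = 82 / (78 + 0.5) = 82/78.5 ≈ 1.045.

β̂_MAP = 1.045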